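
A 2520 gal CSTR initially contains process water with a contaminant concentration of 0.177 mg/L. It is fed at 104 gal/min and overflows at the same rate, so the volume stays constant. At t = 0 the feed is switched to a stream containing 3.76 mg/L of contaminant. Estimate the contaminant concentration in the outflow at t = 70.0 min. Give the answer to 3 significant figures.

3.56 mg/L

Mass balance on the solute (V constant): V dC/dt = Q(C_in − C).
So dC/dt = (C_in − C)/τ with τ = V/Q = 2520/104 = 24.231 min.
Integrating: C(t) = C_in + (C₀ − C_in) e^(−t/τ).
C(70.0) = 3.76 + (0.177 − 3.76)·e^(−70.0/24.231) = 3.76 + (-3.5830)·0.055638 = 3.5606 mg/L.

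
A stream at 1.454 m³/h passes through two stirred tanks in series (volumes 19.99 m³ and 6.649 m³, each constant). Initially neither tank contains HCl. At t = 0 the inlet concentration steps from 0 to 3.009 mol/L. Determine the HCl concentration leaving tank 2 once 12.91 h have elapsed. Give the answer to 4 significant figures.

1.335 mol/L

Species balance on tank i: dCᵢ/dt = (Cᵢ₋₁ − Cᵢ)/τᵢ with τᵢ = Vᵢ/Q.
τ₁ = 19.99/1.454 = 13.7483 h; τ₂ = 6.649/1.454 = 4.57290 h.
Tank 1: C₁ = C_in(1 − e^(−t/τ₁)). Tank 2 (τ₁ ≠ τ₂): C₂ = C_in[1 − (τ₁ e^(−t/τ₁) − τ₂ e^(−t/τ₂))/(τ₁ − τ₂)].
At t = 12.91: e^(−t/τ₁) = 0.391008, e^(−t/τ₂) = 0.0594183.
C₂ = 3.009·[1 − (13.7483·0.391008 − 4.57290·0.0594183)/(9.17538)] = 3.009·0.443731 = 1.33519 mol/L.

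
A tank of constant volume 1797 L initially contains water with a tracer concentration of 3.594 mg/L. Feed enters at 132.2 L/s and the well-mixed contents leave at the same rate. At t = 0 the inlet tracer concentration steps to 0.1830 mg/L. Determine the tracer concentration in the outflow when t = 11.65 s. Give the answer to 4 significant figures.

Transient balance on the dissolved component: V dC/dt = Q(C_in − C).
So dC/dt = (C_in − C)/τ with τ = V/Q = 1797/132.2 = 13.5930 s.
Integrating: C(t) = C_in + (C₀ − C_in) e^(−t/τ).
C(11.65) = 0.1830 + (3.594 − 0.1830)·e^(−11.65/13.5930) = 0.1830 + (3.41100)·0.424410 = 1.63066 mg/L.

1.631 mg/L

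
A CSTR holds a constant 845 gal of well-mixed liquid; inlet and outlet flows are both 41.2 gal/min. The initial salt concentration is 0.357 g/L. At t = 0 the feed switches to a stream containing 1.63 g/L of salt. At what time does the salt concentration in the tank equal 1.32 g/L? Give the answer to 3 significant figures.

Unsteady species balance (constant V, well mixed): V dC/dt = Q(C_in − C), so τ = V/Q = 20.510 min.
C(t) = C_in + (C₀ − C_in) e^(−t/τ). Set C = 1.32 and solve for t:
e^(−t/τ) = (C − C_in)/(C₀ − C_in) = (1.32 − 1.63)/(0.357 − 1.63) = 0.24352
t = −τ ln(…) = 20.510 × 1.4126 = 28.971 min.

29.0 min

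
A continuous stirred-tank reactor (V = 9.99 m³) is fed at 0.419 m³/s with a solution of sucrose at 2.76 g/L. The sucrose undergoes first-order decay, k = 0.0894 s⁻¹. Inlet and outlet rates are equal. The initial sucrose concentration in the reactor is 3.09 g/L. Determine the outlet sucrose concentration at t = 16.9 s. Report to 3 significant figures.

Species balance: V dC/dt = Q C_in − Q C − k V C.
This is linear with rate a = Q/V + k = 0.13134 s⁻¹.
C_ss = Q C_in/(Q + kV) = 0.88136 g/L; C(t) = C_ss + (C₀ − C_ss) e^(−a t).
C(16.9) = 0.88136 + (2.2086)·e^(−0.13134·16.9) = 0.88136 + (2.2086)·0.10864 = 1.1213 g/L.

1.12 g/L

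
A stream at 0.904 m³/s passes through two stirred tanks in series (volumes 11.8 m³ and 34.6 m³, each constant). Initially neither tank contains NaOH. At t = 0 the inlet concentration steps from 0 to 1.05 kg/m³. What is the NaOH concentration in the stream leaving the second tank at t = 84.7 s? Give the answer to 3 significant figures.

Time constants: τᵢ = Vᵢ/Q for each well-mixed tank.
τ₁ = 11.8/0.904 = 13.053 s; τ₂ = 34.6/0.904 = 38.274 s.
Solving the cascade with C₁(0)=C₂(0)=0 gives C₂(t) = C_in[1 − (τ₁ e^(−t/τ₁) − τ₂ e^(−t/τ₂))/(τ₁ − τ₂)].
At t = 84.7: e^(−t/τ₁) = 0.0015202, e^(−t/τ₂) = 0.10938.
C₂ = 1.05·[1 − (13.053·0.0015202 − 38.274·0.10938)/(-25.221)] = 1.05·0.83481 = 0.87655 kg/m³.

0.877 kg/m³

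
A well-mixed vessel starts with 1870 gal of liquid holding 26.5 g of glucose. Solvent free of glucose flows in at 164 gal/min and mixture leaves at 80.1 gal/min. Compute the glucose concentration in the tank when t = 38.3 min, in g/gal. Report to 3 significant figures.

Total volume: dV/dt = Q_in − Q_out = 83.900 gal/min, so V(t) = 1870 + 83.900 t and V(38.3) = 5083.4 gal.
No glucose enters, so dm/dt = −Q_out · (m/V).
dm/m = −Q_out dt/(V₀ + 83.900 t); integrating gives ln(m/m₀) = −(Q_out/(Q_in−Q_out)) ln(V/V₀).
m = m₀ (V₀/V)^(Q_out/(Q_in−Q_out)) = 26.5 × (1870/5083.4)^(0.95471) = 10.200 g.
C = m/V = 10.200/5083.4 = 0.0020066 g/gal.

0.00201 g/gal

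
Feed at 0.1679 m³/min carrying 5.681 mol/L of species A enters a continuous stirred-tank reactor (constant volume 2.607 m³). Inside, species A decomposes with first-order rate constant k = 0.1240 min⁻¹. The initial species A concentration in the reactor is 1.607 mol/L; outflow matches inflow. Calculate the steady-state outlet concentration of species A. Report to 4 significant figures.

1.942 mol/L

V dC/dt = Q(C_in − C) − k V C.
At steady state: 0 = Q C_in − (Q + kV) C_ss, so C_ss = Q C_in/(Q + kV).
C_ss = 0.1679·5.681/(0.1679 + 0.1240·2.607) = 0.953840/0.491168 = 1.94198 mol/L.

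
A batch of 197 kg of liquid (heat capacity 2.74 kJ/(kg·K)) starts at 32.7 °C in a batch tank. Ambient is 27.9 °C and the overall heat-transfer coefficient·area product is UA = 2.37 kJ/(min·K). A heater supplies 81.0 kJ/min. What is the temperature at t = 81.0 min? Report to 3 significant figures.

Lumped-capacitance energy balance: M c_p dT/dt = UA(T_amb − T) + Q̇.
dT/dt = (T_ss − T)/τ with T_ss = T_amb + Q̇/UA = 27.9 + 81.0/2.37 = 62.077 °C, τ = M c_p/UA = 197·2.74/2.37 = 227.76 min.
Solution: T(t) = T_ss + (T₀ − T_ss) e^(−t/τ).
T(81.0) = 62.077 + (-29.377)·0.70072 = 41.492 °C.

41.5 °C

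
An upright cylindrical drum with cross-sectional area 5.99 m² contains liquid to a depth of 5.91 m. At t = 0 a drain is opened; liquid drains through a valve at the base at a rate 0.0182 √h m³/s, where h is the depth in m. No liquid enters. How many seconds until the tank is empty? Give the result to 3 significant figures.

1600 s

Mass balance (ρ constant): A dh/dt = −0.0182 √h.
Separate and integrate: 2(√h − √h₀) = −(0.0182/A) t.
Tank is empty when √h = 0: t_empty = 2A√h₀/0.0182.
t_empty = 2·5.99·√5.91/0.0182 = 11.980·2.4310/0.0182 = 1600.2 s.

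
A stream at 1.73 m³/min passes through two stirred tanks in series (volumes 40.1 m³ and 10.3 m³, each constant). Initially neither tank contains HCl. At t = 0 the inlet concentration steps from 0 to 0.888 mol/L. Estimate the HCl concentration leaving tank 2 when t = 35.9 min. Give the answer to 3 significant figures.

Each tank obeys Vᵢ dCᵢ/dt = Q(Cᵢ₋₁ − Cᵢ), so τᵢ = Vᵢ/Q.
τ₁ = 40.1/1.73 = 23.179 min; τ₂ = 10.3/1.73 = 5.9538 min.
Tank 1: C₁ = C_in(1 − e^(−t/τ₁)). Tank 2 (τ₁ ≠ τ₂): C₂ = C_in[1 − (τ₁ e^(−t/τ₁) − τ₂ e^(−t/τ₂))/(τ₁ − τ₂)].
At t = 35.9: e^(−t/τ₁) = 0.21250, e^(−t/τ₂) = 0.0024060.
C₂ = 0.888·[1 − (23.179·0.21250 − 5.9538·0.0024060)/(17.225)] = 0.888·0.71488 = 0.63481 mol/L.

0.635 mol/L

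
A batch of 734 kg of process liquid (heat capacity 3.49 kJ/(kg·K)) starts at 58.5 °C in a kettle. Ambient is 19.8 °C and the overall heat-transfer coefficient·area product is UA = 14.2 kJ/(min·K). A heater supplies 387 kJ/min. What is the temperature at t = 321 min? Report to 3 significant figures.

M c_p dT/dt = −UA(T − T_amb) + Q̇.
dT/dt = (T_ss − T)/τ with T_ss = T_amb + Q̇/UA = 19.8 + 387/14.2 = 47.054 °C, τ = M c_p/UA = 734·3.49/14.2 = 180.40 min.
Integrating: T(t) = T_ss + (T₀ − T_ss) e^(−t/τ).
T(321) = 47.054 + (11.446)·0.16874 = 48.985 °C.

49.0 °C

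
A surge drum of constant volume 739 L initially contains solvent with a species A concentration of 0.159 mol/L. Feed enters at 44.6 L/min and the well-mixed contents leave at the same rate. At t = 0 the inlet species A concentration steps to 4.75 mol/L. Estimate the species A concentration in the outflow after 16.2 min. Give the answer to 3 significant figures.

3.02 mol/L

Mass balance on the solute (V constant): V dC/dt = Q(C_in − C).
Time constant τ = V/Q = 739/44.6 = 16.570 min.
C approaches C_in exponentially: C(t) = C_in + (C₀ − C_in) e^(−t/τ).
C(16.2) = 4.75 + (0.159 − 4.75)·e^(−16.2/16.570) = 4.75 + (-4.5910)·0.37618 = 3.0230 mol/L.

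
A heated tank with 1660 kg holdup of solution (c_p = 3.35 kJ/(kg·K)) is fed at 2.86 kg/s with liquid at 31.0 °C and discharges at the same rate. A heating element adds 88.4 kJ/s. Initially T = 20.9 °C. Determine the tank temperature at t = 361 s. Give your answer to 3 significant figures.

M c_p dT/dt = ṁ c_p (T_in − T) + Q̇.
τ = M/ṁ = 580.42 s; T_ss = T_in + Q̇/(ṁ c_p) = 31.0 + 88.4/(2.86·3.35) = 40.227 °C.
This is linear first-order; T(t) = T_ss + (T₀ − T_ss) e^(−t/τ).
T(361) = 40.227 + (-19.327)·e^(−361/580.42) = 40.227 + (-19.327)·0.53689 = 29.850 °C.

29.9 °C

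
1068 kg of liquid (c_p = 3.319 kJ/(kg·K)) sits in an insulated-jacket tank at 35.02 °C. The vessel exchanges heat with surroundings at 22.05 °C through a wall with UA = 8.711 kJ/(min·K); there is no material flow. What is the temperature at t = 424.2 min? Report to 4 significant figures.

Lumped-capacitance energy balance: M c_p dT/dt = UA(T_amb − T).
dT/dt = (T_ss − T)/τ with T_ss = T_amb = 22.0500 °C, τ = M c_p/UA = 1068·3.319/8.711 = 406.921 min.
This is linear first-order; T(t) = T_ss + (T₀ − T_ss) e^(−t/τ).
T(424.2) = 22.0500 + (12.9700)·0.352586 = 26.6230 °C.

26.62 °C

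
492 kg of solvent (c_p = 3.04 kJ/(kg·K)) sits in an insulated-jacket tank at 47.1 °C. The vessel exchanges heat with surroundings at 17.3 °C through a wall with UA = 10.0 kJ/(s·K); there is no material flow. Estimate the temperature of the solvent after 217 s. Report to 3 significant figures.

24.3 °C

Lumped-capacitance energy balance: M c_p dT/dt = UA(T_amb − T).
dT/dt = (T_ss − T)/τ with T_ss = T_amb = 17.300 °C, τ = M c_p/UA = 492·3.04/10.0 = 149.57 s.
This is linear first-order; T(t) = T_ss + (T₀ − T_ss) e^(−t/τ).
T(217) = 17.300 + (29.800)·0.23437 = 24.284 °C.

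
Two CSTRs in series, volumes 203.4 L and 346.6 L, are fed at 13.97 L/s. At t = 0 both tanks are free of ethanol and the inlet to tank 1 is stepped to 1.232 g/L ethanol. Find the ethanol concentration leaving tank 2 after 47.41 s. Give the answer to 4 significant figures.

Time constants: τᵢ = Vᵢ/Q for each well-mixed tank.
τ₁ = 203.4/13.97 = 14.5598 s; τ₂ = 346.6/13.97 = 24.8103 s.
Solving the cascade with C₁(0)=C₂(0)=0 gives C₂(t) = C_in[1 − (τ₁ e^(−t/τ₁) − τ₂ e^(−t/τ₂))/(τ₁ − τ₂)].
At t = 47.41: e^(−t/τ₁) = 0.0385333, e^(−t/τ₂) = 0.147947.
C₂ = 1.232·[1 − (14.5598·0.0385333 − 24.8103·0.147947)/(-10.2505)] = 1.232·0.696642 = 0.858263 g/L.

0.8583 g/L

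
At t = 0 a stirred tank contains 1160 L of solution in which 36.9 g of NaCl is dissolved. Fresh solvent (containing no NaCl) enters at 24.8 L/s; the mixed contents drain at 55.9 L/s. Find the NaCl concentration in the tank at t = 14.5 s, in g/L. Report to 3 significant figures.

Total volume: dV/dt = Q_in − Q_out = -31.100 L/s, so V(t) = 1160 − 31.100 t and V(14.5) = 709.05 L.
Solute balance: dm/dt = 0 − Q_out C = −Q_out m/V(t).
dm/m = −Q_out dt/(V₀ − 31.100 t); integrating gives ln(m/m₀) = −(Q_out/(Q_in−Q_out)) ln(V/V₀).
m = m₀ (V₀/V)^(Q_out/(Q_in−Q_out)) = 36.9 × (1160/709.05)^(-1.7974) = 15.232 g.
C = m/V = 15.232/709.05 = 0.021483 g/L.

0.0215 g/L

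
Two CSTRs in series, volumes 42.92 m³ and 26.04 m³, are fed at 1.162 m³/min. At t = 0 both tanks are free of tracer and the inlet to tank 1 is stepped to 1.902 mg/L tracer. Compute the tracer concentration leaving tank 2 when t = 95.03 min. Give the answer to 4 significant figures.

1.575 mg/L

Time constants: τᵢ = Vᵢ/Q for each well-mixed tank.
τ₁ = 42.92/1.162 = 36.9363 min; τ₂ = 26.04/1.162 = 22.4096 min.
Tank 1: C₁ = C_in(1 − e^(−t/τ₁)). Tank 2 (τ₁ ≠ τ₂): C₂ = C_in[1 − (τ₁ e^(−t/τ₁) − τ₂ e^(−t/τ₂))/(τ₁ − τ₂)].
At t = 95.03: e^(−t/τ₁) = 0.0763210, e^(−t/τ₂) = 0.0143992.
C₂ = 1.902·[1 − (36.9363·0.0763210 − 22.4096·0.0143992)/(14.5267)] = 1.902·0.828155 = 1.57515 mg/L.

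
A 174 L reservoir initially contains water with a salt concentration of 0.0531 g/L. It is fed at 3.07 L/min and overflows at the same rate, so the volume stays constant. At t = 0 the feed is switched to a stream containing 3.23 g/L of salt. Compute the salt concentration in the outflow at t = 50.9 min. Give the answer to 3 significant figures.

1.94 g/L

Species balance on the tank: V dC/dt = Q(C_in − C).
Time constant τ = V/Q = 174/3.07 = 56.678 min.
Solution: C(t) = C_in + (C₀ − C_in) e^(−t/τ).
C(50.9) = 3.23 + (0.0531 − 3.23)·e^(−50.9/56.678) = 3.23 + (-3.1769)·0.40736 = 1.9359 g/L.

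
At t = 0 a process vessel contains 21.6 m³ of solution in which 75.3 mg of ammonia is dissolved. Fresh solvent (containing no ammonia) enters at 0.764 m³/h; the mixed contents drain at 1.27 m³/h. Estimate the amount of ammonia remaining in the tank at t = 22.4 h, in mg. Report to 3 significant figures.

Total volume: dV/dt = Q_in − Q_out = -0.50600 m³/h, so V(t) = 21.6 − 0.50600 t and V(22.4) = 10.266 m³.
Species balance (pure solvent in): dm/dt = −Q_out · m/V(t).
Separate: dm/m = −Q_out dt/V(t) ⇒ ln(m/m₀) = −(Q_out/(Q_in−Q_out)) ln(V/V₀).
m = m₀ (V₀/V)^(Q_out/(Q_in−Q_out)) = 75.3 × (21.6/10.266)^(-2.5099) = 11.639 mg.

11.6 mg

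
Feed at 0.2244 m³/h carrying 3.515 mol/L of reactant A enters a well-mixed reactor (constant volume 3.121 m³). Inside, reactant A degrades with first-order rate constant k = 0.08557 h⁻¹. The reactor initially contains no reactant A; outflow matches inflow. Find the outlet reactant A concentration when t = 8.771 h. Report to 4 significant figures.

1.202 mol/L

Species balance: V dC/dt = Q C_in − Q C − k V C.
dC/dt = (Q/V) C_in − (Q/V + k) C; effective rate a = Q/V + k = 0.0719000 + 0.08557 = 0.157470 h⁻¹.
C_ss = Q C_in/(Q + kV) = 1.60493 mol/L; C(t) = C_ss + (C₀ − C_ss) e^(−a t).
C(8.771) = 1.60493 + (-1.60493)·e^(−0.157470·8.771) = 1.60493 + (-1.60493)·0.251284 = 1.20164 mol/L.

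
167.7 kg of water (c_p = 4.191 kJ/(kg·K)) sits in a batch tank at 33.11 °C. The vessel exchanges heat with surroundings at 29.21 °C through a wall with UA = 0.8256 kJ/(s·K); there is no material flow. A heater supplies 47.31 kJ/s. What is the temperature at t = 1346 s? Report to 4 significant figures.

75.53 °C

Lumped-capacitance energy balance: M c_p dT/dt = UA(T_amb − T) + Q̇.
dT/dt = (T_ss − T)/τ with T_ss = T_amb + Q̇/UA = 29.21 + 47.31/0.8256 = 86.5138 °C, τ = M c_p/UA = 167.7·4.191/0.8256 = 851.297 s.
T approaches T_ss exponentially: T(t) = T_ss + (T₀ − T_ss) e^(−t/τ).
T(1346) = 86.5138 + (-53.4038)·0.205745 = 75.5262 °C.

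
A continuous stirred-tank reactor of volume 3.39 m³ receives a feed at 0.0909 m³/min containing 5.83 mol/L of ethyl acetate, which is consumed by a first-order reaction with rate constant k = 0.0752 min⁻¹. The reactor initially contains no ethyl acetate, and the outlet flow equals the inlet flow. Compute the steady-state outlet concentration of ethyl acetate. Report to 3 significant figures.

V dC/dt = Q(C_in − C) − k V C.
At steady state: 0 = Q C_in − (Q + kV) C_ss, so C_ss = Q C_in/(Q + kV).
C_ss = 0.0909·5.83/(0.0909 + 0.0752·3.39) = 0.52995/0.34583 = 1.5324 mol/L.

1.53 mol/L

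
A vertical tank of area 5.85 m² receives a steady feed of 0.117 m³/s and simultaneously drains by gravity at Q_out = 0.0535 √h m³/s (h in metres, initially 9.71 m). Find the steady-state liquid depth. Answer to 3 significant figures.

4.78 m

A dh/dt = Q_in − 0.0535 √h. Steady state requires inflow = outflow:
Q_in = 0.0535 √h_ss ⇒ √h_ss = 0.117/0.0535 = 2.1869.
h_ss = 2.1869² = 4.7826 m. (Since h₀ = 9.71 m > h_ss, the level will fall toward this value.)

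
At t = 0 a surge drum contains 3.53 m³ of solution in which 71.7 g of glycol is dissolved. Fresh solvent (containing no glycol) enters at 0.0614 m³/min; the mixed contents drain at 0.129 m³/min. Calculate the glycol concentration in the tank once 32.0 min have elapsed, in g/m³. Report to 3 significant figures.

8.58 g/m³

Total volume: dV/dt = Q_in − Q_out = -0.067600 m³/min, so V(t) = 3.53 − 0.067600 t and V(32.0) = 1.3668 m³.
No glycol enters, so dm/dt = −Q_out · (m/V).
dm/m = −Q_out dt/(V₀ − 0.067600 t); integrating gives ln(m/m₀) = −(Q_out/(Q_in−Q_out)) ln(V/V₀).
m = m₀ (V₀/V)^(Q_out/(Q_in−Q_out)) = 71.7 × (3.53/1.3668)^(-1.9083) = 11.727 g.
C = m/V = 11.727/1.3668 = 8.5796 g/m³.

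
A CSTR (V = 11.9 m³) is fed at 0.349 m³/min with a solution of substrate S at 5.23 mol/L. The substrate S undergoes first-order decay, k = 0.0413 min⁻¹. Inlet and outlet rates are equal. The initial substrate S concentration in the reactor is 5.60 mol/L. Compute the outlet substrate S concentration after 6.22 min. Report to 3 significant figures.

4.38 mol/L

V dC/dt = Q(C_in − C) − k V C.
This is linear with rate a = Q/V + k = 0.070628 min⁻¹.
C_ss = Q C_in/(Q + kV) = 2.1717 mol/L; C(t) = C_ss + (C₀ − C_ss) e^(−a t).
C(6.22) = 2.1717 + (3.4283)·e^(−0.070628·6.22) = 2.1717 + (3.4283)·0.64448 = 4.3812 mol/L.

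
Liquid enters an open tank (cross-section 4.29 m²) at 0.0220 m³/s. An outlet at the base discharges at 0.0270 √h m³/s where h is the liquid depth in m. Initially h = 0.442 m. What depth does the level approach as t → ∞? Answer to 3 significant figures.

0.664 m

A dh/dt = Q_in − 0.0270 √h. Steady state requires inflow = outflow:
Q_in = 0.0270 √h_ss ⇒ √h_ss = 0.0220/0.0270 = 0.81481.
h_ss = 0.81481² = 0.66392 m. (Since h₀ = 0.442 m < h_ss, the level will rise toward this value.)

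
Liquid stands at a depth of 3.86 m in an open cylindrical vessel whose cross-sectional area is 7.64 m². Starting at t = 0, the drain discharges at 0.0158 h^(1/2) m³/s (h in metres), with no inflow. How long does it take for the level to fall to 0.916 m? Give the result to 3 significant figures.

974 s

Unsteady balance on liquid volume: A dh/dt = −0.0158 √h.
This is separable: 2 d(√h)/dt = −0.0158/A, so √h = √h₀ − (0.0158/(2A)) t.
t = 2A(√h₀ − √h)/0.0158 = 2·7.64·(√3.86 − √0.916)/0.0158
  = 15.280 × (1.9647 − 0.95708) / 0.0158 = 974.45 s.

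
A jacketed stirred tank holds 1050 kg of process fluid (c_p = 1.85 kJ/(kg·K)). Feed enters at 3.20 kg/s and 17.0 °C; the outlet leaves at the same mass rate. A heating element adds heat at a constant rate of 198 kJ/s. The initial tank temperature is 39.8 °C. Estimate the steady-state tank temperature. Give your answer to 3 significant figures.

Energy balance: M c_p dT/dt = ṁ c_p (T_in − T) + 198.
At steady state dT/dt = 0 ⇒ T_ss = T_in + Q̇/(ṁ c_p) = 17.0 + 198/(3.20·1.85) = 50.446 °C.

50.4 °C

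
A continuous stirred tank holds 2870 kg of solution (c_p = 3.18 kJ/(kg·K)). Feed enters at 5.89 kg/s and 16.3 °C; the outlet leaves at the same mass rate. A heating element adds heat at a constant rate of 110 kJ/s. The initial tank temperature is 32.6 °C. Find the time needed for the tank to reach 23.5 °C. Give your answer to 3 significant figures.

M c_p dT/dt = ṁ c_p (T_in − T) + Q̇.
τ = M/ṁ = 487.27 s; T_ss = T_in + Q̇/(ṁ c_p) = 22.173 °C.
T(t) = T_ss + (T₀ − T_ss) e^(−t/τ). Set T = 23.5:
e^(−t/τ) = (23.5 − 22.173)/(32.6 − 22.173) = 0.12728
t = −487.27 · ln(0.12728) = 1004.4 s.

1000 s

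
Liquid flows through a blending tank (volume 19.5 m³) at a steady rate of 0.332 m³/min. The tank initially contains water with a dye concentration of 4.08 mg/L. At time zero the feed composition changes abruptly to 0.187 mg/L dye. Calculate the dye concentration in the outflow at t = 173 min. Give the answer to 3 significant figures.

Accumulation = in − out for the solute gives V dC/dt = Q(C_in − C).
Rewrite as dC/dt + C/τ = C_in/τ, τ = V/Q = 58.735 min.
C approaches C_in exponentially: C(t) = C_in + (C₀ − C_in) e^(−t/τ).
C(173) = 0.187 + (4.08 − 0.187)·e^(−173/58.735) = 0.187 + (3.8930)·0.052579 = 0.39169 mg/L.

0.392 mg/L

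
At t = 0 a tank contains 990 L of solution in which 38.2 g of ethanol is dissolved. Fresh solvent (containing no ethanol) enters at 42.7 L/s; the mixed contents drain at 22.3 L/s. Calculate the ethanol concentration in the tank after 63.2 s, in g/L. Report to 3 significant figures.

0.00674 g/L

Let m(t) be the amount of ethanol. Volume: V(t) = V₀ + (Q_in − Q_out) t = 990 + 20.400 t; V(63.2) = 2279.3 L.
Species balance (pure solvent in): dm/dt = −Q_out · m/V(t).
Separate: dm/m = −Q_out dt/V(t) ⇒ ln(m/m₀) = −(Q_out/(Q_in−Q_out)) ln(V/V₀).
m = m₀ (V₀/V)^(Q_out/(Q_in−Q_out)) = 38.2 × (990/2279.3)^(1.0931) = 15.352 g.
C = m/V = 15.352/2279.3 = 0.0067355 g/L.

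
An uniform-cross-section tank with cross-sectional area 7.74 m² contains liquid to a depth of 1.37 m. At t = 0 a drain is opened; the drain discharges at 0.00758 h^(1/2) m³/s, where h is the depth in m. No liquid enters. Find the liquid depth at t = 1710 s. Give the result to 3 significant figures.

0.111 m

With no inflow, A dh/dt = −0.00758 √h.
∫ h^(−1/2) dh = −(0.00758/A) ∫ dt, giving 2√h = 2√h₀ − (0.00758/A) t.
√h = √1.37 − 0.00758·1710/(2·7.74) = 1.1705 − 0.83733 = 0.33314.
h = 0.33314² = 0.11099 m.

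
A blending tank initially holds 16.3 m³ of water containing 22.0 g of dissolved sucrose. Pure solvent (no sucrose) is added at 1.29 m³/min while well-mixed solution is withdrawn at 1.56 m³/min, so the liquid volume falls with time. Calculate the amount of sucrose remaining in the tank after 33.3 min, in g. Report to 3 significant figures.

0.214 g

Total volume: dV/dt = Q_in − Q_out = -0.27000 m³/min, so V(t) = 16.3 − 0.27000 t and V(33.3) = 7.3090 m³.
Solute balance: dm/dt = 0 − Q_out C = −Q_out m/V(t).
Separate: dm/m = −Q_out dt/V(t) ⇒ ln(m/m₀) = −(Q_out/(Q_in−Q_out)) ln(V/V₀).
m = m₀ (V₀/V)^(Q_out/(Q_in−Q_out)) = 22.0 × (16.3/7.3090)^(-5.7778) = 0.21372 g.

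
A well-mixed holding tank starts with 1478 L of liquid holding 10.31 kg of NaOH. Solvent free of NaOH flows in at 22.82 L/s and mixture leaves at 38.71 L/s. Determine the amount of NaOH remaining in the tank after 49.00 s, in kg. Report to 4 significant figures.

Let m(t) be the amount of NaOH. Volume: V(t) = V₀ + (Q_in − Q_out) t = 1478 − 15.8900 t; V(49.00) = 699.390 L.
Species balance (pure solvent in): dm/dt = −Q_out · m/V(t).
Separate: dm/m = −Q_out dt/V(t) ⇒ ln(m/m₀) = −(Q_out/(Q_in−Q_out)) ln(V/V₀).
m = m₀ (V₀/V)^(Q_out/(Q_in−Q_out)) = 10.31 × (1478/699.390)^(-2.43612) = 1.66582 kg.

1.666 kg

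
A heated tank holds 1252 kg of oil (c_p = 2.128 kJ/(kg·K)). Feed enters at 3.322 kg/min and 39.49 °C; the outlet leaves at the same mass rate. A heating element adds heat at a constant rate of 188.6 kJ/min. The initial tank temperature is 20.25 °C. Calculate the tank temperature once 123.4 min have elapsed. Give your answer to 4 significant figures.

M c_p dT/dt = ṁ c_p (T_in − T) + Q̇.
τ = M/ṁ = 376.881 min; T_ss = T_in + Q̇/(ṁ c_p) = 39.49 + 188.6/(3.322·2.128) = 66.1691 °C.
Solution: T(t) = T_ss + (T₀ − T_ss) e^(−t/τ).
T(123.4) = 66.1691 + (-45.9191)·e^(−123.4/376.881) = 66.1691 + (-45.9191)·0.720778 = 33.0716 °C.

33.07 °C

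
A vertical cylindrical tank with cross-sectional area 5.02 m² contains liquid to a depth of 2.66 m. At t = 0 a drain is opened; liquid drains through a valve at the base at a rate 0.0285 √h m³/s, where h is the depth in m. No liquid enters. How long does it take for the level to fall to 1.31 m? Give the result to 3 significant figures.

171 s

Volume balance on the tank: A dh/dt = −0.0285 √h.
This is separable: 2 d(√h)/dt = −0.0285/A, so √h = √h₀ − (0.0285/(2A)) t.
t = 2A(√h₀ − √h)/0.0285 = 2·5.02·(√2.66 − √1.31)/0.0285
  = 10.040 × (1.6310 − 1.1446) / 0.0285 = 171.35 s.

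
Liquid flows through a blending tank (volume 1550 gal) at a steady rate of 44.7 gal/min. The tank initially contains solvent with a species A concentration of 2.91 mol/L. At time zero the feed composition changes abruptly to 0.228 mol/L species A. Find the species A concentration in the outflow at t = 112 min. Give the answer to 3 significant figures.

0.334 mol/L

Species balance on the tank: V dC/dt = Q(C_in − C).
So dC/dt = (C_in − C)/τ with τ = V/Q = 1550/44.7 = 34.676 min.
C approaches C_in exponentially: C(t) = C_in + (C₀ − C_in) e^(−t/τ).
C(112) = 0.228 + (2.91 − 0.228)·e^(−112/34.676) = 0.228 + (2.6820)·0.039560 = 0.33410 mol/L.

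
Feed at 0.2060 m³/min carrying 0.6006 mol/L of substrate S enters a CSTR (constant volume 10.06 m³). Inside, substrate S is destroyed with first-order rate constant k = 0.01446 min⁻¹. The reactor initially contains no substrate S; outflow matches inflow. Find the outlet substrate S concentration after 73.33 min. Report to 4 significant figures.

V dC/dt = Q(C_in − C) − k V C.
This is linear with rate a = Q/V + k = 0.0349371 min⁻¹.
C_ss = Q C_in/(Q + kV) = 0.352020 mol/L; C(t) = C_ss + (C₀ − C_ss) e^(−a t).
C(73.33) = 0.352020 + (-0.352020)·e^(−0.0349371·73.33) = 0.352020 + (-0.352020)·0.0771549 = 0.324860 mol/L.

0.3249 mol/L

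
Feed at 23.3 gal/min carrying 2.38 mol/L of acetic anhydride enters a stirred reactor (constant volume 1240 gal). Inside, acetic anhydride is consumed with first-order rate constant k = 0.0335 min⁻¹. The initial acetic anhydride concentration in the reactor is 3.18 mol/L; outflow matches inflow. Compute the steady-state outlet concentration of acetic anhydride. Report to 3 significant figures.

0.855 mol/L

V dC/dt = Q(C_in − C) − k V C.
Steady state (dC/dt = 0): C_ss = Q C_in/(Q + kV) = C_in/(1 + kV/Q).
C_ss = 23.3·2.38/(23.3 + 0.0335·1240) = 55.454/64.840 = 0.85524 mol/L.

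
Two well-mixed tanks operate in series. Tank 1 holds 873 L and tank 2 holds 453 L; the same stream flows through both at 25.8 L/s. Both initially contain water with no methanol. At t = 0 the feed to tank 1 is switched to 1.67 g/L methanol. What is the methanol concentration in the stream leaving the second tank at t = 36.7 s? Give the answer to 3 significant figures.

Species balance on tank i: dCᵢ/dt = (Cᵢ₋₁ − Cᵢ)/τᵢ with τᵢ = Vᵢ/Q.
τ₁ = 873/25.8 = 33.837 s; τ₂ = 453/25.8 = 17.558 s.
Tank 1: C₁ = C_in(1 − e^(−t/τ₁)). Tank 2 (τ₁ ≠ τ₂): C₂ = C_in[1 − (τ₁ e^(−t/τ₁) − τ₂ e^(−t/τ₂))/(τ₁ − τ₂)].
At t = 36.7: e^(−t/τ₁) = 0.33804, e^(−t/τ₂) = 0.12366.
C₂ = 1.67·[1 − (33.837·0.33804 − 17.558·0.12366)/(16.279)] = 1.67·0.43075 = 0.71935 g/L.

0.719 g/L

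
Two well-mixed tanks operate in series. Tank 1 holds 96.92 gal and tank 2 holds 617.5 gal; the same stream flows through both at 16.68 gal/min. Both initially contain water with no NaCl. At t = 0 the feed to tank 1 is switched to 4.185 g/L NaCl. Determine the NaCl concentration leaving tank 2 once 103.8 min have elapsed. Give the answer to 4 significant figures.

Each tank obeys Vᵢ dCᵢ/dt = Q(Cᵢ₋₁ − Cᵢ), so τᵢ = Vᵢ/Q.
τ₁ = 96.92/16.68 = 5.81055 min; τ₂ = 617.5/16.68 = 37.0204 min.
Tank 1: C₁ = C_in(1 − e^(−t/τ₁)). Tank 2 (τ₁ ≠ τ₂): C₂ = C_in[1 − (τ₁ e^(−t/τ₁) − τ₂ e^(−t/τ₂))/(τ₁ − τ₂)].
At t = 103.8: e^(−t/τ₁) = 1.74478e-08, e^(−t/τ₂) = 0.0605757.
C₂ = 4.185·[1 − (5.81055·1.74478e-08 − 37.0204·0.0605757)/(-31.2098)] = 4.185·0.928146 = 3.88429 g/L.

3.884 g/L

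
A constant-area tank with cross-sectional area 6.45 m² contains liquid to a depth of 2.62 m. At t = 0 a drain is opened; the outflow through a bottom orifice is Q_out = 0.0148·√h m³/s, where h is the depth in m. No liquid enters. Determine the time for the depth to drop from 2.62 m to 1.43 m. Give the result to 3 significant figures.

369 s

A dh/dt = −Q_out = −0.0148 √h.
∫ h^(−1/2) dh = −(0.0148/A) ∫ dt, giving 2√h = 2√h₀ − (0.0148/A) t.
t = 2A(√h₀ − √h)/0.0148 = 2·6.45·(√2.62 − √1.43)/0.0148
  = 12.900 × (1.6186 − 1.1958) / 0.0148 = 368.53 s.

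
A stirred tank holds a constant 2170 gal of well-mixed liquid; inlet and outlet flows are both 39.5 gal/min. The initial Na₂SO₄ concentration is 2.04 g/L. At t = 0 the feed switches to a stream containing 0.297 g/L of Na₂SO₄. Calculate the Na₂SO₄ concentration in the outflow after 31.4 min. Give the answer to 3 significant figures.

1.28 g/L

Unsteady species balance (constant V, well mixed): V dC/dt = Q(C_in − C).
Rewrite as dC/dt + C/τ = C_in/τ, τ = V/Q = 54.937 min.
This is linear first-order; C(t) = C_in + (C₀ − C_in) e^(−t/τ).
C(31.4) = 0.297 + (2.04 − 0.297)·e^(−31.4/54.937) = 0.297 + (1.7430)·0.56464 = 1.2812 g/L.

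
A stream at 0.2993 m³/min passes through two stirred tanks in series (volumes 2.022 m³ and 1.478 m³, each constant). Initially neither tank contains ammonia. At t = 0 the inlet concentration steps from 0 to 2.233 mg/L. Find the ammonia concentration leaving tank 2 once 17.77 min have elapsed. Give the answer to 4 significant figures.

1.801 mg/L

Species balance on tank i: dCᵢ/dt = (Cᵢ₋₁ − Cᵢ)/τᵢ with τᵢ = Vᵢ/Q.
τ₁ = 2.022/0.2993 = 6.75576 min; τ₂ = 1.478/0.2993 = 4.93819 min.
Tank 1: C₁ = C_in(1 − e^(−t/τ₁)). Tank 2 (τ₁ ≠ τ₂): C₂ = C_in[1 − (τ₁ e^(−t/τ₁) − τ₂ e^(−t/τ₂))/(τ₁ − τ₂)].
At t = 17.77: e^(−t/τ₁) = 0.0720535, e^(−t/τ₂) = 0.0273651.
C₂ = 2.233·[1 − (6.75576·0.0720535 − 4.93819·0.0273651)/(1.81757)] = 2.233·0.806532 = 1.80099 mg/L.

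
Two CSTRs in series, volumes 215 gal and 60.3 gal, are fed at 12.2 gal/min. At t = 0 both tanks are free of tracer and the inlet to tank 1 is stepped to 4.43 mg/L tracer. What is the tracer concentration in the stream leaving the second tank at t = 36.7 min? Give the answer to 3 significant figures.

Each tank obeys Vᵢ dCᵢ/dt = Q(Cᵢ₋₁ − Cᵢ), so τᵢ = Vᵢ/Q.
τ₁ = 215/12.2 = 17.623 min; τ₂ = 60.3/12.2 = 4.9426 min.
Tank 1: C₁ = C_in(1 − e^(−t/τ₁)). Tank 2 (τ₁ ≠ τ₂): C₂ = C_in[1 − (τ₁ e^(−t/τ₁) − τ₂ e^(−t/τ₂))/(τ₁ − τ₂)].
At t = 36.7: e^(−t/τ₁) = 0.12462, e^(−t/τ₂) = 0.00059604.
C₂ = 4.43·[1 − (17.623·0.12462 − 4.9426·0.00059604)/(12.680)] = 4.43·0.82704 = 3.6638 mg/L.

3.66 mg/L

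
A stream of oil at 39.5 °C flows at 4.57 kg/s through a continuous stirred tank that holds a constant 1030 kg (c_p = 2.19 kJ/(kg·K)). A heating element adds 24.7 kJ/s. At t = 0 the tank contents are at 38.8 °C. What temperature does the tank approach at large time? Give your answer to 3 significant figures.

Unsteady energy balance on the tank contents: M c_p dT/dt = ṁ c_p (T_in − T) + 24.7.
At steady state dT/dt = 0 ⇒ T_ss = T_in + Q̇/(ṁ c_p) = 39.5 + 24.7/(4.57·2.19) = 41.968 °C.

42.0 °C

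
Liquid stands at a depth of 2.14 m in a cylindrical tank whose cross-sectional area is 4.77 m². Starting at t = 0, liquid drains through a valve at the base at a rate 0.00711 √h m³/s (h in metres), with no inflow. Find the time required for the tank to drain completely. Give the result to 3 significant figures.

With no inflow, A dh/dt = −0.00711 √h.
This is separable: 2 d(√h)/dt = −0.00711/A, so √h = √h₀ − (0.00711/(2A)) t.
Tank is empty when √h = 0: t_empty = 2A√h₀/0.00711.
t_empty = 2·4.77·√2.14/0.00711 = 9.5400·1.4629/0.00711 = 1962.8 s.

1960 s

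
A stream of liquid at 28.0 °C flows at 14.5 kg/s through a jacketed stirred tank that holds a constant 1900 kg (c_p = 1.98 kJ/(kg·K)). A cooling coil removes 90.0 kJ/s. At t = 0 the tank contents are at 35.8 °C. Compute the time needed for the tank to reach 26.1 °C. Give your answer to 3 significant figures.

Heat balance on the well-mixed liquid: M c_p dT/dt = ṁ c_p (T_in − T) − 90.0.
τ = M/ṁ = 131.03 s; T_ss = T_in − Q̇/(ṁ c_p) = 24.865 °C.
T(t) = T_ss + (T₀ − T_ss) e^(−t/τ). Set T = 26.1:
e^(−t/τ) = (26.1 − 24.865)/(35.8 − 24.865) = 0.11292
t = −131.03 · ln(0.11292) = 285.79 s.

286 s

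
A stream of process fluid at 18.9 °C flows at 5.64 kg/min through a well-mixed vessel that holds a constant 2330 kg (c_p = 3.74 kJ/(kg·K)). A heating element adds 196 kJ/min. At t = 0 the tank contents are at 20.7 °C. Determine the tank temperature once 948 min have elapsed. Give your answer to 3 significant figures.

Unsteady energy balance on the tank contents: M c_p dT/dt = ṁ c_p (T_in − T) + 196.
Rearrange: dT/dt = (T_ss − T)/τ with τ = M/ṁ = 413.12 min and T_ss = T_in + Q̇/(ṁ c_p) = 28.192 °C.
This is linear first-order; T(t) = T_ss + (T₀ − T_ss) e^(−t/τ).
T(948) = 28.192 + (-7.4919)·e^(−948/413.12) = 28.192 + (-7.4919)·0.10079 = 27.437 °C.

27.4 °C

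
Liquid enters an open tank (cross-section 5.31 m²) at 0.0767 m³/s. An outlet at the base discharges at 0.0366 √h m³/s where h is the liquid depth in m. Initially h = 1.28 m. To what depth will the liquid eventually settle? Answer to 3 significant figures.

4.39 m

A dh/dt = Q_in − 0.0366 √h. Steady state requires inflow = outflow:
Q_in = 0.0366 √h_ss ⇒ √h_ss = 0.0767/0.0366 = 2.0956.
h_ss = 2.0956² = 4.3917 m. (Since h₀ = 1.28 m < h_ss, the level will rise toward this value.)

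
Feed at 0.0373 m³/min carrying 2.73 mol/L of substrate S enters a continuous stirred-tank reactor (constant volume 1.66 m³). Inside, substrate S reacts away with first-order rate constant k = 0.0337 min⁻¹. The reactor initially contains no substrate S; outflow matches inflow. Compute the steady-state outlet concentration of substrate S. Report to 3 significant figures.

V dC/dt = Q(C_in − C) − k V C.
Steady state (dC/dt = 0): C_ss = Q C_in/(Q + kV) = C_in/(1 + kV/Q).
C_ss = 0.0373·2.73/(0.0373 + 0.0337·1.66) = 0.10183/0.093242 = 1.0921 mol/L.

1.09 mol/L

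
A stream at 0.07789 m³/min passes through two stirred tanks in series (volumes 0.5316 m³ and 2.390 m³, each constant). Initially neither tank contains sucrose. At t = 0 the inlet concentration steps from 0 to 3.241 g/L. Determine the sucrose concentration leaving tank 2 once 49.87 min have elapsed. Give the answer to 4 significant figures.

Species balance on tank i: dCᵢ/dt = (Cᵢ₋₁ − Cᵢ)/τᵢ with τᵢ = Vᵢ/Q.
τ₁ = 0.5316/0.07789 = 6.82501 min; τ₂ = 2.390/0.07789 = 30.6843 min.
Tank 1: C₁ = C_in(1 − e^(−t/τ₁)). Tank 2 (τ₁ ≠ τ₂): C₂ = C_in[1 − (τ₁ e^(−t/τ₁) − τ₂ e^(−t/τ₂))/(τ₁ − τ₂)].
At t = 49.87: e^(−t/τ₁) = 0.000670860, e^(−t/τ₂) = 0.196860.
C₂ = 3.241·[1 − (6.82501·0.000670860 − 30.6843·0.196860)/(-23.8593)] = 3.241·0.747019 = 2.42109 g/L.

2.421 g/L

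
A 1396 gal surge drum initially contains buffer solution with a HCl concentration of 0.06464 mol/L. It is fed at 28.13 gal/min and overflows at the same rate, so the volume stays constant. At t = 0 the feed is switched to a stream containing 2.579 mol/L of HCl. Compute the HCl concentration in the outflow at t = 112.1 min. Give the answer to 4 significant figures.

2.316 mol/L

Mass balance on the solute (V constant): V dC/dt = Q(C_in − C).
So dC/dt = (C_in − C)/τ with τ = V/Q = 1396/28.13 = 49.6267 min.
C approaches C_in exponentially: C(t) = C_in + (C₀ − C_in) e^(−t/τ).
C(112.1) = 2.579 + (0.06464 − 2.579)·e^(−112.1/49.6267) = 2.579 + (-2.51436)·0.104469 = 2.31633 mol/L.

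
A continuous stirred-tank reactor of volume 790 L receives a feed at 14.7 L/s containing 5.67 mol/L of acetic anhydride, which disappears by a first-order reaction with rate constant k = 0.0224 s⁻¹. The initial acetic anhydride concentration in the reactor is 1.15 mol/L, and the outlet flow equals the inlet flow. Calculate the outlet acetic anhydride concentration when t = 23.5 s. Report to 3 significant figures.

Species balance: V dC/dt = Q C_in − Q C − k V C.
This is linear with rate a = Q/V + k = 0.041008 s⁻¹.
C_ss = Q C_in/(Q + kV) = 2.5728 mol/L; C(t) = C_ss + (C₀ − C_ss) e^(−a t).
C(23.5) = 2.5728 + (-1.4228)·e^(−0.041008·23.5) = 2.5728 + (-1.4228)·0.38149 = 2.0300 mol/L.

2.03 mol/L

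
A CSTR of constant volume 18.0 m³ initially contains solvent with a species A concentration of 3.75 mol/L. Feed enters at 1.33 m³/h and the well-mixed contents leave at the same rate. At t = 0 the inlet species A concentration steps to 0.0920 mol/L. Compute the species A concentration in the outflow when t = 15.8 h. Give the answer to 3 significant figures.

1.23 mol/L

Species balance on the tank: V dC/dt = Q(C_in − C).
Rewrite as dC/dt + C/τ = C_in/τ, τ = V/Q = 13.534 h.
Integrating: C(t) = C_in + (C₀ − C_in) e^(−t/τ).
C(15.8) = 0.0920 + (3.75 − 0.0920)·e^(−15.8/13.534) = 0.0920 + (3.6580)·0.31116 = 1.2302 mol/L.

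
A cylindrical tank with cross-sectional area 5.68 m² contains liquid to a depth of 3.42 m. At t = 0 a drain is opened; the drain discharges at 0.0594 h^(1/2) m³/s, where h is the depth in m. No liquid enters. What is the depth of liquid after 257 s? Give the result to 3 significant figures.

A dh/dt = −Q_out = −0.0594 √h.
Separate and integrate: 2(√h − √h₀) = −(0.0594/A) t.
√h = √3.42 − 0.0594·257/(2·5.68) = 1.8493 − 1.3438 = 0.50550.
h = 0.50550² = 0.25553 m.

0.256 m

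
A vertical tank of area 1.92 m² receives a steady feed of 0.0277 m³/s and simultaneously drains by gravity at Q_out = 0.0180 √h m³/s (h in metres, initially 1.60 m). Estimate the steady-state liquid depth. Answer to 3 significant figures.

2.37 m

A dh/dt = Q_in − 0.0180 √h. Steady state requires inflow = outflow:
Q_in = 0.0180 √h_ss ⇒ √h_ss = 0.0277/0.0180 = 1.5389.
h_ss = 1.5389² = 2.3682 m. (Since h₀ = 1.60 m < h_ss, the level will rise toward this value.)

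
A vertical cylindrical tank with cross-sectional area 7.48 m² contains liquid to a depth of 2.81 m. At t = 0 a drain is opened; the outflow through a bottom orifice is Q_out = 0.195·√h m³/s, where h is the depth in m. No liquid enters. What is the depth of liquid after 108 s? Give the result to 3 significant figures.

With no inflow, A dh/dt = −0.195 √h.
This is separable: 2 d(√h)/dt = −0.195/A, so √h = √h₀ − (0.195/(2A)) t.
√h = √2.81 − 0.195·108/(2·7.48) = 1.6763 − 1.4078 = 0.26855.
h = 0.26855² = 0.072120 m.

0.0721 m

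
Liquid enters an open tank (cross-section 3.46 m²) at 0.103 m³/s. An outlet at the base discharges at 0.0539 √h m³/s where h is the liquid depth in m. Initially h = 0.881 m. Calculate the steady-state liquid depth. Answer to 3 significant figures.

Level balance: A dh/dt = 0.103 − 0.0539 √h. Setting dh/dt = 0:
Q_in = 0.0539 √h_ss ⇒ √h_ss = 0.103/0.0539 = 1.9109.
h_ss = 1.9109² = 3.6517 m. (Since h₀ = 0.881 m < h_ss, the level will rise toward this value.)

3.65 m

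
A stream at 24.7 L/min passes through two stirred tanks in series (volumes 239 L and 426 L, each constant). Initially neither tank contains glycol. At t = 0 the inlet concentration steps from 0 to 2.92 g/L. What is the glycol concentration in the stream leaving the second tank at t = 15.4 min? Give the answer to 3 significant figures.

0.956 g/L

Species balance on tank i: dCᵢ/dt = (Cᵢ₋₁ − Cᵢ)/τᵢ with τᵢ = Vᵢ/Q.
τ₁ = 239/24.7 = 9.6761 min; τ₂ = 426/24.7 = 17.247 min.
Tank 1: C₁ = C_in(1 − e^(−t/τ₁)). Tank 2 (τ₁ ≠ τ₂): C₂ = C_in[1 − (τ₁ e^(−t/τ₁) − τ₂ e^(−t/τ₂))/(τ₁ − τ₂)].
At t = 15.4: e^(−t/τ₁) = 0.20361, e^(−t/τ₂) = 0.40946.
C₂ = 2.92·[1 − (9.6761·0.20361 − 17.247·0.40946)/(-7.5709)] = 2.92·0.32744 = 0.95614 g/L.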